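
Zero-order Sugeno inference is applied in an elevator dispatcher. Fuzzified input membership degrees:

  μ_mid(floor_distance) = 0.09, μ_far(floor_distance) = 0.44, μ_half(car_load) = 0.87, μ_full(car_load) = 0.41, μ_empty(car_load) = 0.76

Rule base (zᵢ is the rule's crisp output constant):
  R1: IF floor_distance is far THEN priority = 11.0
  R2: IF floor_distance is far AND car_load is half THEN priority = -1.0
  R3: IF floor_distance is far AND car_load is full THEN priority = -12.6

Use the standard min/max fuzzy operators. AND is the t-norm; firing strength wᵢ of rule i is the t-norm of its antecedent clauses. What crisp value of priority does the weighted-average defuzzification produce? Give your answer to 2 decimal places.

-0.59

R1 (z=11.0): far=0.44 → w = 0.44
R2 (z=-1.0): far=0.44, half=0.87; AND[min(a, b)] → w = 0.44
R3 (z=-12.6): far=0.44, full=0.41; AND[min(a, b)] → w = 0.41
Weighted average = (0.44·11.0 + 0.44·-1.0 + 0.41·-12.6) / (0.44 + 0.44 + 0.41)
  = -0.7660 / 1.2900 = -0.59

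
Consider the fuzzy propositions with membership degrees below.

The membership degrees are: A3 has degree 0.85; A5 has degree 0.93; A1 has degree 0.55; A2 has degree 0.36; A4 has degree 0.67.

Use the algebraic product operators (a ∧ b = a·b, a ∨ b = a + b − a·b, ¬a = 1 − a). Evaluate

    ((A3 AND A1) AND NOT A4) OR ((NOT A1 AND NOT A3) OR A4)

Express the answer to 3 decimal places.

0.740

A3 AND A1 = a·b on (0.8500, 0.5500) = 0.4675
NOT A4 = 1 − 0.6700 = 0.3300
(A3 AND A1) AND NOT A4 = a·b on (0.4675, 0.3300) = 0.1543
NOT A1 = 1 − 0.5500 = 0.4500
NOT A3 = 1 − 0.8500 = 0.1500
NOT A1 AND NOT A3 = a·b on (0.4500, 0.1500) = 0.0675
(NOT A1 AND NOT A3) OR A4 = a + b − a·b on (0.0675, 0.6700) = 0.6923
((A3 AND A1) AND NOT A4) OR ((NOT A1 AND NOT A3) OR A4) = a + b − a·b on (0.1543, 0.6923) = 0.7397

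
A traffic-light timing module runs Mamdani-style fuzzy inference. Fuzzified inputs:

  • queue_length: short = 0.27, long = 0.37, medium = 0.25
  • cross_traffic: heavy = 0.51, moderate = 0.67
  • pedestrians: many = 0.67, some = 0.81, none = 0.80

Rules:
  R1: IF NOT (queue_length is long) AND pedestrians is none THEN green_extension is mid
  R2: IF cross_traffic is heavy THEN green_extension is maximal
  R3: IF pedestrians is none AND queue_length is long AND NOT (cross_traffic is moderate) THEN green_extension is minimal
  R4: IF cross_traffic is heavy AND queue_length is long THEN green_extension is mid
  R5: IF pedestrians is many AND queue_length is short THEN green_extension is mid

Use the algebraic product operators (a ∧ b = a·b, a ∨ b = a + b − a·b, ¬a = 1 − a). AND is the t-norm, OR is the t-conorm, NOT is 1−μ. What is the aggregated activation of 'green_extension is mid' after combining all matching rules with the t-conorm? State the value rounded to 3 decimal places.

0.670

R1: ¬long=1−0.37=0.63, none=0.80; AND[a·b] → w = 0.5040
R2: heavy=0.51 → w = 0.5100
R3: none=0.80, long=0.37, ¬moderate=1−0.67=0.33; AND[a·b] → w = 0.0977
R4: heavy=0.51, long=0.37; AND[a·b] → w = 0.1887
R5: many=0.67, short=0.27; AND[a·b] → w = 0.1809
Rules with consequent 'mid': {R1, R4, R5} → strengths 0.5040, 0.1887, 0.1809
Aggregate via t-conorm [a + b − a·b]: 0.6704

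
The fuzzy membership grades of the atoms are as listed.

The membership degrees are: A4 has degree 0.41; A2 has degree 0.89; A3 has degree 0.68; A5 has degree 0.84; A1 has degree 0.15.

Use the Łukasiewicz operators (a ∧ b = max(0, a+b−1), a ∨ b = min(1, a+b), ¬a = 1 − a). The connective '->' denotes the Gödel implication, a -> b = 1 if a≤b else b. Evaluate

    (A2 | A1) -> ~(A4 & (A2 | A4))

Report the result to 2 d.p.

0.59

A2 | A1 = min(1, a+b) on (0.89, 0.15) = 1.00
A2 | A4 = min(1, a+b) on (0.89, 0.41) = 1.00
A4 & (A2 | A4) = max(0, a+b−1) on (0.41, 1.00) = 0.41
~(A4 & (A2 | A4)) = 1 − 0.41 = 0.59
(A2 | A1) -> ~(A4 & (A2 | A4))  [Gödel: 1 if a≤b else b] with a=1.00, b=0.59 → 0.59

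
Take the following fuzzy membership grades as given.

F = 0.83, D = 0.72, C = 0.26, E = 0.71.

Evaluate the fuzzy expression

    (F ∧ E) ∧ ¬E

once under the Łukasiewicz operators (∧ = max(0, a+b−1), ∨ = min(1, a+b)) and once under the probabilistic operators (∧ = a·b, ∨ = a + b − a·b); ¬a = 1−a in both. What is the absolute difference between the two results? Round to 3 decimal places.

Under Łukasiewicz:
  F ∧ E = max(0, a+b−1) on (0.83, 0.71) = 0.54
  ¬E = 1 − 0.71 = 0.29
  (F ∧ E) ∧ ¬E = max(0, a+b−1) on (0.54, 0.29) = 0.00
  → value = 0.0000
Under probabilistic:
  F ∧ E = a·b on (0.8300, 0.7100) = 0.5893
  ¬E = 1 − 0.7100 = 0.2900
  (F ∧ E) ∧ ¬E = a·b on (0.5893, 0.2900) = 0.1709
  → value = 0.1709
|0.0000 − 0.1709| = 0.171

0.171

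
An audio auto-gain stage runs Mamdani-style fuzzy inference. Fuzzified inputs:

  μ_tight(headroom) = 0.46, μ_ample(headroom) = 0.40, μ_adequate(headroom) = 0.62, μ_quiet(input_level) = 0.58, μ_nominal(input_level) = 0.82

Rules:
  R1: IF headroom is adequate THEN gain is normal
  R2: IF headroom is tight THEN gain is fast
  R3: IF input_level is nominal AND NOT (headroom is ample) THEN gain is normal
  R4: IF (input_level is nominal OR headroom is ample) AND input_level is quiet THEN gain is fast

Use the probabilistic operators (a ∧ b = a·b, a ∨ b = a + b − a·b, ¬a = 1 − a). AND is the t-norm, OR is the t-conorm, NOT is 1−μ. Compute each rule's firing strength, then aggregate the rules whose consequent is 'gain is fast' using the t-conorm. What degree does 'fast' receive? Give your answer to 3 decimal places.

R1: adequate=0.62 → w = 0.6200
R2: tight=0.46 → w = 0.4600
R3: nominal=0.82, ¬ample=1−0.40=0.60; AND[a·b] → w = 0.4920
R4: (nominal=0.82 OR ample=0.40) = 0.8920; AND[a·b] with quiet=0.58 → w = 0.5174
Rules with consequent 'fast': {R2, R4} → strengths 0.4600, 0.5174
Aggregate via t-conorm [a + b − a·b]: 0.7394

0.739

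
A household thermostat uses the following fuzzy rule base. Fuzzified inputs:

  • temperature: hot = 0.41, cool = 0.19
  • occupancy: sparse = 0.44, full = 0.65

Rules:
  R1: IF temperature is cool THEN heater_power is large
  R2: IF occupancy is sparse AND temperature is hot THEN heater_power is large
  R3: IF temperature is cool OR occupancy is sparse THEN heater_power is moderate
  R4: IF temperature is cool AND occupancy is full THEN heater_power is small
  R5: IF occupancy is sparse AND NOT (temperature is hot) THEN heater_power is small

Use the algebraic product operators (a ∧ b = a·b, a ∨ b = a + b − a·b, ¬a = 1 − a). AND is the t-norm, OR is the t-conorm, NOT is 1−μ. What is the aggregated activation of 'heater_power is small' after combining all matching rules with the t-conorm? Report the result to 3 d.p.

0.351

R1: cool=0.19 → w = 0.1900
R2: sparse=0.44, hot=0.41; AND[a·b] → w = 0.1804
R3: cool=0.19, sparse=0.44; OR[a + b − a·b] → w = 0.5464
R4: cool=0.19, full=0.65; AND[a·b] → w = 0.1235
R5: sparse=0.44, ¬hot=1−0.41=0.59; AND[a·b] → w = 0.2596
Rules with consequent 'small': {R4, R5} → strengths 0.1235, 0.2596
Aggregate via t-conorm [a + b − a·b]: 0.3510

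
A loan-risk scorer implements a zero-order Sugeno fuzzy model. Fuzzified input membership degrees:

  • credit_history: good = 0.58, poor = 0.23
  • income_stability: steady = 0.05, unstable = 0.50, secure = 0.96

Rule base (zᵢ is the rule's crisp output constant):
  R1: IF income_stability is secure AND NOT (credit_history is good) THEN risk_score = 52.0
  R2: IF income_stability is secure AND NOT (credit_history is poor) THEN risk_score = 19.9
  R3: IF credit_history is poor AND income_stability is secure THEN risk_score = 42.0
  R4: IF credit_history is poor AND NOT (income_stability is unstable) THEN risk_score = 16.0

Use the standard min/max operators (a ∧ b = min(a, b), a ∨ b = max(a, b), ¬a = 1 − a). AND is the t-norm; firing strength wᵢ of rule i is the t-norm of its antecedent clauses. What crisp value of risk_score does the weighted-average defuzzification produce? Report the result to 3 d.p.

30.608

R1 (z=52.0): secure=0.96, ¬good=1−0.58=0.42; AND[min(a, b)] → w = 0.42
R2 (z=19.9): secure=0.96, ¬poor=1−0.23=0.77; AND[min(a, b)] → w = 0.77
R3 (z=42.0): poor=0.23, secure=0.96; AND[min(a, b)] → w = 0.23
R4 (z=16.0): poor=0.23, ¬unstable=1−0.50=0.50; AND[min(a, b)] → w = 0.23
Weighted average = (0.42·52.0 + 0.77·19.9 + 0.23·42.0 + 0.23·16.0) / (0.42 + 0.77 + 0.23 + 0.23)
  = 50.5030 / 1.6500 = 30.608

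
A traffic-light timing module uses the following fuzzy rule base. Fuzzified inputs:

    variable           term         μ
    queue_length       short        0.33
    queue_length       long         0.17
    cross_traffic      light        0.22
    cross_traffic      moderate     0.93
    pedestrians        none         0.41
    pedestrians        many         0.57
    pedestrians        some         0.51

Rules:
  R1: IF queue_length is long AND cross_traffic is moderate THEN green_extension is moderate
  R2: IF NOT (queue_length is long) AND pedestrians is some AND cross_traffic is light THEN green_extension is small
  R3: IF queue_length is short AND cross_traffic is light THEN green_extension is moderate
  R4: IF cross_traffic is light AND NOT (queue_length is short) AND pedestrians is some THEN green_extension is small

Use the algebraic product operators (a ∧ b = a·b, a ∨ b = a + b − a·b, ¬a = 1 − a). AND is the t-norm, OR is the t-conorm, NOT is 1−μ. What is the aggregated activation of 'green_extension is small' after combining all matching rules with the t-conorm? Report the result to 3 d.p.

0.161

R1: long=0.17, moderate=0.93; AND[a·b] → w = 0.1581
R2: ¬long=1−0.17=0.83, some=0.51, light=0.22; AND[a·b] → w = 0.0931
R3: short=0.33, light=0.22; AND[a·b] → w = 0.0726
R4: light=0.22, ¬short=1−0.33=0.67, some=0.51; AND[a·b] → w = 0.0752
Rules with consequent 'small': {R2, R4} → strengths 0.0931, 0.0752
Aggregate via t-conorm [a + b − a·b]: 0.1613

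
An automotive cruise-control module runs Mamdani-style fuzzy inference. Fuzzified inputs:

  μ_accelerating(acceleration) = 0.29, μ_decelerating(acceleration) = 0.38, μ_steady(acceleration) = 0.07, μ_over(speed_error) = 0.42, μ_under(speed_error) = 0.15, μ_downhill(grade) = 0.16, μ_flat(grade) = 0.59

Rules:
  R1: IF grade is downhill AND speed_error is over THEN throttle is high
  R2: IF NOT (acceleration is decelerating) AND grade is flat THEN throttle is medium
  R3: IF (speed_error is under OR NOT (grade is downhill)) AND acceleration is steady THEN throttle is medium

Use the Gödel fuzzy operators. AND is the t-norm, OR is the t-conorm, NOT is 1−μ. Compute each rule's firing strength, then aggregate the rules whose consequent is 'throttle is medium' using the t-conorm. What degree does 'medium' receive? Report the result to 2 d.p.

0.59

R1: downhill=0.16, over=0.42; AND[min(a, b)] → w = 0.16
R2: ¬decelerating=1−0.38=0.62, flat=0.59; AND[min(a, b)] → w = 0.59
R3: (under=0.15 OR ¬downhill=1−0.16=0.84) = 0.84; AND[min(a, b)] with steady=0.07 → w = 0.07
Rules with consequent 'medium': {R2, R3} → strengths 0.59, 0.07
Aggregate via t-conorm [max(a, b)]: 0.59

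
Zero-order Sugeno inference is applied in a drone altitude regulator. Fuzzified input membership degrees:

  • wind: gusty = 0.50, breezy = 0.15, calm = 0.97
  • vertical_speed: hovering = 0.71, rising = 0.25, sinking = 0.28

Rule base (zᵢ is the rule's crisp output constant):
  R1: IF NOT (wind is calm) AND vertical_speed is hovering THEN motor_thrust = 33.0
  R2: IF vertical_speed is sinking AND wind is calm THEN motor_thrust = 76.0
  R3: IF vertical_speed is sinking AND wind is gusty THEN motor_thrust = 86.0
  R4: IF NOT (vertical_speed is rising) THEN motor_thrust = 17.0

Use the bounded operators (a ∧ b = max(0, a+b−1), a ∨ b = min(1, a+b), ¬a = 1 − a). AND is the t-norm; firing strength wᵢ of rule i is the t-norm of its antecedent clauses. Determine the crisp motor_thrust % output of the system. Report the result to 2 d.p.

31.75

R1 (z=33.0): ¬calm=1−0.97=0.03, hovering=0.71; AND[max(0, a+b−1)] → w = 0.00
R2 (z=76.0): sinking=0.28, calm=0.97; AND[max(0, a+b−1)] → w = 0.25
R3 (z=86.0): sinking=0.28, gusty=0.50; AND[max(0, a+b−1)] → w = 0.00
R4 (z=17.0): ¬rising=1−0.25=0.75 → w = 0.75
Weighted average = (0.00·33.0 + 0.25·76.0 + 0.00·86.0 + 0.75·17.0) / (0.00 + 0.25 + 0.00 + 0.75)
  = 31.7500 / 1.0000 = 31.75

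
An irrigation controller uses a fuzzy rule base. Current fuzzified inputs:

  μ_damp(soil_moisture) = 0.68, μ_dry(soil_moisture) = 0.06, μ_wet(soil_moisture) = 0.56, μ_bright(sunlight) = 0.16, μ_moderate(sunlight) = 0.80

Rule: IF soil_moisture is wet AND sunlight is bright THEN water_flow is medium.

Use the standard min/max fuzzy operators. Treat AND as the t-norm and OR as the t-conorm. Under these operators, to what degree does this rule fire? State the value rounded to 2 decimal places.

0.16

firing strength: wet=0.56, bright=0.16; AND[min(a, b)] → w = 0.16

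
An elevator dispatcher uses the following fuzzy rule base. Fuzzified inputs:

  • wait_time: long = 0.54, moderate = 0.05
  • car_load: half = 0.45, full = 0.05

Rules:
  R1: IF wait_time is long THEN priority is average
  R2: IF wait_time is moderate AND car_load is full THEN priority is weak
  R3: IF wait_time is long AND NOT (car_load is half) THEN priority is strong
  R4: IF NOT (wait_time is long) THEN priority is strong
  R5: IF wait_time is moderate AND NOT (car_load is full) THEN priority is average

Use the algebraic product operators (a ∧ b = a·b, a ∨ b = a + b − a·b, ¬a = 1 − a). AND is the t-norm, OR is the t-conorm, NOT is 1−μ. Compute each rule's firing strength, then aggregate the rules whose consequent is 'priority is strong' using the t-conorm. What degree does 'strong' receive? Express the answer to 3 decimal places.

0.620

R1: long=0.54 → w = 0.5400
R2: moderate=0.05, full=0.05; AND[a·b] → w = 0.0025
R3: long=0.54, ¬half=1−0.45=0.55; AND[a·b] → w = 0.2970
R4: ¬long=1−0.54=0.46 → w = 0.4600
R5: moderate=0.05, ¬full=1−0.05=0.95; AND[a·b] → w = 0.0475
Rules with consequent 'strong': {R3, R4} → strengths 0.2970, 0.4600
Aggregate via t-conorm [a + b − a·b]: 0.6204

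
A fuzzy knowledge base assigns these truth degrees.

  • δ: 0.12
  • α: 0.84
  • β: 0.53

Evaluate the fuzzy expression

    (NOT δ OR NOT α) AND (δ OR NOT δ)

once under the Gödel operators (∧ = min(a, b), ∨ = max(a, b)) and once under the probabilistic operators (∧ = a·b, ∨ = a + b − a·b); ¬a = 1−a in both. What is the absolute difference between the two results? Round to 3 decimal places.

Under Gödel:
  NOT δ = 1 − 0.12 = 0.88
  NOT α = 1 − 0.84 = 0.16
  NOT δ OR NOT α = max(a, b) on (0.88, 0.16) = 0.88
  NOT δ = 1 − 0.12 = 0.88
  δ OR NOT δ = max(a, b) on (0.12, 0.88) = 0.88
  (NOT δ OR NOT α) AND (δ OR NOT δ) = min(a, b) on (0.88, 0.88) = 0.88
  → value = 0.8800
Under probabilistic:
  NOT δ = 1 − 0.1200 = 0.8800
  NOT α = 1 − 0.8400 = 0.1600
  NOT δ OR NOT α = a + b − a·b on (0.8800, 0.1600) = 0.8992
  NOT δ = 1 − 0.1200 = 0.8800
  δ OR NOT δ = a + b − a·b on (0.1200, 0.8800) = 0.8944
  (NOT δ OR NOT α) AND (δ OR NOT δ) = a·b on (0.8992, 0.8944) = 0.8042
  → value = 0.8042
|0.8800 − 0.8042| = 0.076

0.076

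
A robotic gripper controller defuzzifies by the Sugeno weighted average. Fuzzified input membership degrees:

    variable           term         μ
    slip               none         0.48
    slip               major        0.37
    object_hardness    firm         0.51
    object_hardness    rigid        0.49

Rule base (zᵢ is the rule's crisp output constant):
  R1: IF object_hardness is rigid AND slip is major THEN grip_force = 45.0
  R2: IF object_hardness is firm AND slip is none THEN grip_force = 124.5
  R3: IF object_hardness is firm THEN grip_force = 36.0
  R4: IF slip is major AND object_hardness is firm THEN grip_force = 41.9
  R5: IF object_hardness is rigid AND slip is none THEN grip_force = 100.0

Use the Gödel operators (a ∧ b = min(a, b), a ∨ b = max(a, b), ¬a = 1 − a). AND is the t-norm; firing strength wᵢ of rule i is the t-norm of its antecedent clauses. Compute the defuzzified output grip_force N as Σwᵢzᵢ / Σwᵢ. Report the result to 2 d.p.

R1 (z=45.0): rigid=0.49, major=0.37; AND[min(a, b)] → w = 0.37
R2 (z=124.5): firm=0.51, none=0.48; AND[min(a, b)] → w = 0.48
R3 (z=36.0): firm=0.51 → w = 0.51
R4 (z=41.9): major=0.37, firm=0.51; AND[min(a, b)] → w = 0.37
R5 (z=100.0): rigid=0.49, none=0.48; AND[min(a, b)] → w = 0.48
Weighted average = (0.37·45.0 + 0.48·124.5 + 0.51·36.0 + 0.37·41.9 + 0.48·100.0) / (0.37 + 0.48 + 0.51 + 0.37 + 0.48)
  = 158.2730 / 2.2100 = 71.62

71.62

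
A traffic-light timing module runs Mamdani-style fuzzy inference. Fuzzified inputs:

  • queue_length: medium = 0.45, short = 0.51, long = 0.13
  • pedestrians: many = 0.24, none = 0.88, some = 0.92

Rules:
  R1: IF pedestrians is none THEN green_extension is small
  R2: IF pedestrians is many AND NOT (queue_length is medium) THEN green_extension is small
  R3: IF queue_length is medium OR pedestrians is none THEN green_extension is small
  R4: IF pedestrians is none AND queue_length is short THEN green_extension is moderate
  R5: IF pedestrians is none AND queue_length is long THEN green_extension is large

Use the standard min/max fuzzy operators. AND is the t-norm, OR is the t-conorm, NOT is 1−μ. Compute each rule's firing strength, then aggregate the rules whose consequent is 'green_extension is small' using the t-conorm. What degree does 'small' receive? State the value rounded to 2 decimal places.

0.88

R1: none=0.88 → w = 0.88
R2: many=0.24, ¬medium=1−0.45=0.55; AND[min(a, b)] → w = 0.24
R3: medium=0.45, none=0.88; OR[max(a, b)] → w = 0.88
R4: none=0.88, short=0.51; AND[min(a, b)] → w = 0.51
R5: none=0.88, long=0.13; AND[min(a, b)] → w = 0.13
Rules with consequent 'small': {R1, R2, R3} → strengths 0.88, 0.24, 0.88
Aggregate via t-conorm [max(a, b)]: 0.88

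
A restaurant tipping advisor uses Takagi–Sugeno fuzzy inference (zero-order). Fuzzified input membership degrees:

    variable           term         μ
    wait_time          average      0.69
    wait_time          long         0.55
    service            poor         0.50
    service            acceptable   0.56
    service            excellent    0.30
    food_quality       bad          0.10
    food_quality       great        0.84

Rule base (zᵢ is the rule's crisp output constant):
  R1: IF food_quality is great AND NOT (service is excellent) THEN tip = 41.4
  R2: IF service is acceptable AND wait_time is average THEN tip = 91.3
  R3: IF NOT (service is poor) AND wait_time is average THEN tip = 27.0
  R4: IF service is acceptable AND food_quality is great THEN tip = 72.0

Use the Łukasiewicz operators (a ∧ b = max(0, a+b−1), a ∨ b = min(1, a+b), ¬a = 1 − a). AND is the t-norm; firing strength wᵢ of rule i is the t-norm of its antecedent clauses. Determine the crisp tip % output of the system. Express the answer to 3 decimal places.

57.327

R1 (z=41.4): great=0.84, ¬excellent=1−0.30=0.70; AND[max(0, a+b−1)] → w = 0.54
R2 (z=91.3): acceptable=0.56, average=0.69; AND[max(0, a+b−1)] → w = 0.25
R3 (z=27.0): ¬poor=1−0.50=0.50, average=0.69; AND[max(0, a+b−1)] → w = 0.19
R4 (z=72.0): acceptable=0.56, great=0.84; AND[max(0, a+b−1)] → w = 0.40
Weighted average = (0.54·41.4 + 0.25·91.3 + 0.19·27.0 + 0.40·72.0) / (0.54 + 0.25 + 0.19 + 0.40)
  = 79.1110 / 1.3800 = 57.327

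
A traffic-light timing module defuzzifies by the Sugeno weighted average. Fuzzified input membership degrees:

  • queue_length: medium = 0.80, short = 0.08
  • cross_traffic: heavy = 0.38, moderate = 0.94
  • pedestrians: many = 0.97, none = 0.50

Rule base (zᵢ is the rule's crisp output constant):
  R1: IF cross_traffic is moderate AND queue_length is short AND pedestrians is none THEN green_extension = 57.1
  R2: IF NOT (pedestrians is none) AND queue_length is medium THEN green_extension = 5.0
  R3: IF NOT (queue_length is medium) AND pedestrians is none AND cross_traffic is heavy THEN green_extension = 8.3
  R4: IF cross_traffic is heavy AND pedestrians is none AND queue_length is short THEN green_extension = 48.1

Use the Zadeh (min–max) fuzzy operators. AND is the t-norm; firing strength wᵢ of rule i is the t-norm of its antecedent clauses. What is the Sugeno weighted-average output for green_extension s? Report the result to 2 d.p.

R1 (z=57.1): moderate=0.94, short=0.08, none=0.50; AND[min(a, b)] → w = 0.08
R2 (z=5.0): ¬none=1−0.50=0.50, medium=0.80; AND[min(a, b)] → w = 0.50
R3 (z=8.3): ¬medium=1−0.80=0.20, none=0.50, heavy=0.38; AND[min(a, b)] → w = 0.20
R4 (z=48.1): heavy=0.38, none=0.50, short=0.08; AND[min(a, b)] → w = 0.08
Weighted average = (0.08·57.1 + 0.50·5.0 + 0.20·8.3 + 0.08·48.1) / (0.08 + 0.50 + 0.20 + 0.08)
  = 12.5760 / 0.8600 = 14.62

14.62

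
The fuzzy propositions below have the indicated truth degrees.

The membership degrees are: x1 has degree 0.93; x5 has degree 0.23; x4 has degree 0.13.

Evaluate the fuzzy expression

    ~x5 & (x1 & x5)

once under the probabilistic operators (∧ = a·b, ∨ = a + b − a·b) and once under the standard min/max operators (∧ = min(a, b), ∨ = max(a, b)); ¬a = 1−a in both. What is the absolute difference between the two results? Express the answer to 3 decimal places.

0.065

Under probabilistic:
  ~x5 = 1 − 0.2300 = 0.7700
  x1 & x5 = a·b on (0.9300, 0.2300) = 0.2139
  ~x5 & (x1 & x5) = a·b on (0.7700, 0.2139) = 0.1647
  → value = 0.1647
Under standard min/max:
  ~x5 = 1 − 0.23 = 0.77
  x1 & x5 = min(a, b) on (0.93, 0.23) = 0.23
  ~x5 & (x1 & x5) = min(a, b) on (0.77, 0.23) = 0.23
  → value = 0.2300
|0.1647 − 0.2300| = 0.065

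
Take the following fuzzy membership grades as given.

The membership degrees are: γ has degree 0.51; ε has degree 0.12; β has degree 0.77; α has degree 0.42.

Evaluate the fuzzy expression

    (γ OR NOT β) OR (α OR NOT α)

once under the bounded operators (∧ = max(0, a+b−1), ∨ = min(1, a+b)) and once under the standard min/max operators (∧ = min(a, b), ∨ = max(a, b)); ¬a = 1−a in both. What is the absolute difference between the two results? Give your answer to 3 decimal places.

0.420

Under bounded:
  NOT β = 1 − 0.77 = 0.23
  γ OR NOT β = min(1, a+b) on (0.51, 0.23) = 0.74
  NOT α = 1 − 0.42 = 0.58
  α OR NOT α = min(1, a+b) on (0.42, 0.58) = 1.00
  (γ OR NOT β) OR (α OR NOT α) = min(1, a+b) on (0.74, 1.00) = 1.00
  → value = 1.0000
Under standard min/max:
  NOT β = 1 − 0.77 = 0.23
  γ OR NOT β = max(a, b) on (0.51, 0.23) = 0.51
  NOT α = 1 − 0.42 = 0.58
  α OR NOT α = max(a, b) on (0.42, 0.58) = 0.58
  (γ OR NOT β) OR (α OR NOT α) = max(a, b) on (0.51, 0.58) = 0.58
  → value = 0.5800
|1.0000 − 0.5800| = 0.420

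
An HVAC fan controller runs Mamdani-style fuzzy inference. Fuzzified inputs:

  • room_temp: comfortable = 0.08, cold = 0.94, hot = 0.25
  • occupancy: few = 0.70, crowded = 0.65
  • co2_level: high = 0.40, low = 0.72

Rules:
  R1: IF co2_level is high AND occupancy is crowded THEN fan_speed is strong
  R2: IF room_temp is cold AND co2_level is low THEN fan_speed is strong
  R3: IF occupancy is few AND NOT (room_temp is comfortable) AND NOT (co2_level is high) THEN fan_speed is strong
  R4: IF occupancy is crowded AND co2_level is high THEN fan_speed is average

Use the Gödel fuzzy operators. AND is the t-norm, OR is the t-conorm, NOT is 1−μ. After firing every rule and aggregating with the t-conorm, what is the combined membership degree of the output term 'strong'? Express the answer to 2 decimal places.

0.72

R1: high=0.40, crowded=0.65; AND[min(a, b)] → w = 0.40
R2: cold=0.94, low=0.72; AND[min(a, b)] → w = 0.72
R3: few=0.70, ¬comfortable=1−0.08=0.92, ¬high=1−0.40=0.60; AND[min(a, b)] → w = 0.60
R4: crowded=0.65, high=0.40; AND[min(a, b)] → w = 0.40
Rules with consequent 'strong': {R1, R2, R3} → strengths 0.40, 0.72, 0.60
Aggregate via t-conorm [max(a, b)]: 0.72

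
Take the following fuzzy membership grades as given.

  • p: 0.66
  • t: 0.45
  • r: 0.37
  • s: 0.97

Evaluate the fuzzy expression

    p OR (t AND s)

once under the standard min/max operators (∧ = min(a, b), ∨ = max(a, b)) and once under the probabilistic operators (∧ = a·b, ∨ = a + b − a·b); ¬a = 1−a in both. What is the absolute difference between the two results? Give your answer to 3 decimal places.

0.148

Under standard min/max:
  t AND s = min(a, b) on (0.45, 0.97) = 0.45
  p OR (t AND s) = max(a, b) on (0.66, 0.45) = 0.66
  → value = 0.6600
Under probabilistic:
  t AND s = a·b on (0.4500, 0.9700) = 0.4365
  p OR (t AND s) = a + b − a·b on (0.6600, 0.4365) = 0.8084
  → value = 0.8084
|0.6600 − 0.8084| = 0.148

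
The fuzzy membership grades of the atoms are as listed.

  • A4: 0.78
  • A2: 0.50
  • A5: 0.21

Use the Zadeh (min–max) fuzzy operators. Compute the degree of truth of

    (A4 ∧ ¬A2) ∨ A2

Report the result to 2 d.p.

0.50

¬A2 = 1 − 0.50 = 0.50
A4 ∧ ¬A2 = min(a, b) on (0.78, 0.50) = 0.50
(A4 ∧ ¬A2) ∨ A2 = max(a, b) on (0.50, 0.50) = 0.50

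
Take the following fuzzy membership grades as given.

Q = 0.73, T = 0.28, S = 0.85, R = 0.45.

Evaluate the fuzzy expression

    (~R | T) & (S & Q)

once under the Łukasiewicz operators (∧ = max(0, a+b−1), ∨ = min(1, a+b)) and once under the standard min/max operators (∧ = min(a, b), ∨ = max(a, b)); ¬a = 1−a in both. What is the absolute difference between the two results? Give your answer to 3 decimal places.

Under Łukasiewicz:
  ~R = 1 − 0.45 = 0.55
  ~R | T = min(1, a+b) on (0.55, 0.28) = 0.83
  S & Q = max(0, a+b−1) on (0.85, 0.73) = 0.58
  (~R | T) & (S & Q) = max(0, a+b−1) on (0.83, 0.58) = 0.41
  → value = 0.4100
Under standard min/max:
  ~R = 1 − 0.45 = 0.55
  ~R | T = max(a, b) on (0.55, 0.28) = 0.55
  S & Q = min(a, b) on (0.85, 0.73) = 0.73
  (~R | T) & (S & Q) = min(a, b) on (0.55, 0.73) = 0.55
  → value = 0.5500
|0.4100 − 0.5500| = 0.140

0.140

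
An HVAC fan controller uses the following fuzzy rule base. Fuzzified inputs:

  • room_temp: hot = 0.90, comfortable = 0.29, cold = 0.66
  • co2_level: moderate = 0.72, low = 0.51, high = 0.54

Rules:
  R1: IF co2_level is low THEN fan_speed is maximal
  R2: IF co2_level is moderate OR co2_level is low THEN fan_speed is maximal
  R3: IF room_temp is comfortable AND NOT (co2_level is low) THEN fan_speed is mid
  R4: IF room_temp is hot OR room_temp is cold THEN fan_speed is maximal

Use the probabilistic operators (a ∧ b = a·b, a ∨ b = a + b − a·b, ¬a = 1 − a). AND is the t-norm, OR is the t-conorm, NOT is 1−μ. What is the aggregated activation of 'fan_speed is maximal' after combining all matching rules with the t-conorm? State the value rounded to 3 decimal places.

R1: low=0.51 → w = 0.5100
R2: moderate=0.72, low=0.51; OR[a + b − a·b] → w = 0.8628
R3: comfortable=0.29, ¬low=1−0.51=0.49; AND[a·b] → w = 0.1421
R4: hot=0.90, cold=0.66; OR[a + b − a·b] → w = 0.9660
Rules with consequent 'maximal': {R1, R2, R4} → strengths 0.5100, 0.8628, 0.9660
Aggregate via t-conorm [a + b − a·b]: 0.9977

0.998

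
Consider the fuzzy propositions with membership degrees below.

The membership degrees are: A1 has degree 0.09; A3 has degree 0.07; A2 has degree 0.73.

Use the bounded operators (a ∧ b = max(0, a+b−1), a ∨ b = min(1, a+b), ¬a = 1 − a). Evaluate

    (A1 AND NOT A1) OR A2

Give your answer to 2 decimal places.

0.73

NOT A1 = 1 − 0.09 = 0.91
A1 AND NOT A1 = max(0, a+b−1) on (0.09, 0.91) = 0.00
(A1 AND NOT A1) OR A2 = min(1, a+b) on (0.00, 0.73) = 0.73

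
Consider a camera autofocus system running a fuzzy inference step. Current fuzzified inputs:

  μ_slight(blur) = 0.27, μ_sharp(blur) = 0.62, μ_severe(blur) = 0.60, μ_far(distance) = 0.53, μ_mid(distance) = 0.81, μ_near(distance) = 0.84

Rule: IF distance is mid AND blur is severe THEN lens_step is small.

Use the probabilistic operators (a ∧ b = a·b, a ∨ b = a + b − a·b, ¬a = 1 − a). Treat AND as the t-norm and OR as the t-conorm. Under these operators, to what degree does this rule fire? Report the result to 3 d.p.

firing strength: mid=0.81, severe=0.60; AND[a·b] → w = 0.4860

0.486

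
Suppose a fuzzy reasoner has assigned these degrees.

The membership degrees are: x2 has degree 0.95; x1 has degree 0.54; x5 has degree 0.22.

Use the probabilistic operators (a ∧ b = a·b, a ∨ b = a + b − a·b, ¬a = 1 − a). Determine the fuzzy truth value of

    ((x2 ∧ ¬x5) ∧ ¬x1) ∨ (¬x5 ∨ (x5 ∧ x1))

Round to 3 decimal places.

0.872

¬x5 = 1 − 0.2200 = 0.7800
x2 ∧ ¬x5 = a·b on (0.9500, 0.7800) = 0.7410
¬x1 = 1 − 0.5400 = 0.4600
(x2 ∧ ¬x5) ∧ ¬x1 = a·b on (0.7410, 0.4600) = 0.3409
¬x5 = 1 − 0.2200 = 0.7800
x5 ∧ x1 = a·b on (0.2200, 0.5400) = 0.1188
¬x5 ∨ (x5 ∧ x1) = a + b − a·b on (0.7800, 0.1188) = 0.8061
((x2 ∧ ¬x5) ∧ ¬x1) ∨ (¬x5 ∨ (x5 ∧ x1)) = a + b − a·b on (0.3409, 0.8061) = 0.8722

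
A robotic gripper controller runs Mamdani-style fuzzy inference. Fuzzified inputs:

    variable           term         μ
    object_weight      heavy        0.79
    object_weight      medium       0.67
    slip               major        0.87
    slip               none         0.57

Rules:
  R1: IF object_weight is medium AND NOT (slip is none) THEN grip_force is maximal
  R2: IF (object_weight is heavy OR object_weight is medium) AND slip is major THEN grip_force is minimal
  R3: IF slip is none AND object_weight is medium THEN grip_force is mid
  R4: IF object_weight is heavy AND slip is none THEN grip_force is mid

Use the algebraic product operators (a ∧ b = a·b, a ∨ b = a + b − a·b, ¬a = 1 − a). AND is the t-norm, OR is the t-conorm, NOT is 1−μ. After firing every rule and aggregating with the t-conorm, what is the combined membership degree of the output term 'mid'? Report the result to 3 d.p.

R1: medium=0.67, ¬none=1−0.57=0.43; AND[a·b] → w = 0.2881
R2: (heavy=0.79 OR medium=0.67) = 0.9307; AND[a·b] with major=0.87 → w = 0.8097
R3: none=0.57, medium=0.67; AND[a·b] → w = 0.3819
R4: heavy=0.79, none=0.57; AND[a·b] → w = 0.4503
Rules with consequent 'mid': {R3, R4} → strengths 0.3819, 0.4503
Aggregate via t-conorm [a + b − a·b]: 0.6602

0.660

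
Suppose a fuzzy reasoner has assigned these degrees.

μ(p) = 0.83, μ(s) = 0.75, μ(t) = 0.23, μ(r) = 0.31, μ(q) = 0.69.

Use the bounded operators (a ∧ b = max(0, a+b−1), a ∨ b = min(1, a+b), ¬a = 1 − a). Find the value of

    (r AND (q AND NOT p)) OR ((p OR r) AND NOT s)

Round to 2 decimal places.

0.25

NOT p = 1 − 0.83 = 0.17
q AND NOT p = max(0, a+b−1) on (0.69, 0.17) = 0.00
r AND (q AND NOT p) = max(0, a+b−1) on (0.31, 0.00) = 0.00
p OR r = min(1, a+b) on (0.83, 0.31) = 1.00
NOT s = 1 − 0.75 = 0.25
(p OR r) AND NOT s = max(0, a+b−1) on (1.00, 0.25) = 0.25
(r AND (q AND NOT p)) OR ((p OR r) AND NOT s) = min(1, a+b) on (0.00, 0.25) = 0.25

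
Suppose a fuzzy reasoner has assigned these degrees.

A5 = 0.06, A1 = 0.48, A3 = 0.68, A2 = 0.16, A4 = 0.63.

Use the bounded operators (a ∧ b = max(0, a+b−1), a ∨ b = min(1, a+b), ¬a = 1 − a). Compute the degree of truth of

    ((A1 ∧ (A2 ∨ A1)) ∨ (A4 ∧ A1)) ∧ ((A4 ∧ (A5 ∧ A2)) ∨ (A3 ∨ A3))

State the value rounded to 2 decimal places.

0.23

A2 ∨ A1 = min(1, a+b) on (0.16, 0.48) = 0.64
A1 ∧ (A2 ∨ A1) = max(0, a+b−1) on (0.48, 0.64) = 0.12
A4 ∧ A1 = max(0, a+b−1) on (0.63, 0.48) = 0.11
(A1 ∧ (A2 ∨ A1)) ∨ (A4 ∧ A1) = min(1, a+b) on (0.12, 0.11) = 0.23
A5 ∧ A2 = max(0, a+b−1) on (0.06, 0.16) = 0.00
A4 ∧ (A5 ∧ A2) = max(0, a+b−1) on (0.63, 0.00) = 0.00
A3 ∨ A3 = min(1, a+b) on (0.68, 0.68) = 1.00
(A4 ∧ (A5 ∧ A2)) ∨ (A3 ∨ A3) = min(1, a+b) on (0.00, 1.00) = 1.00
((A1 ∧ (A2 ∨ A1)) ∨ (A4 ∧ A1)) ∧ ((A4 ∧ (A5 ∧ A2)) ∨ (A3 ∨ A3)) = max(0, a+b−1) on (0.23, 1.00) = 0.23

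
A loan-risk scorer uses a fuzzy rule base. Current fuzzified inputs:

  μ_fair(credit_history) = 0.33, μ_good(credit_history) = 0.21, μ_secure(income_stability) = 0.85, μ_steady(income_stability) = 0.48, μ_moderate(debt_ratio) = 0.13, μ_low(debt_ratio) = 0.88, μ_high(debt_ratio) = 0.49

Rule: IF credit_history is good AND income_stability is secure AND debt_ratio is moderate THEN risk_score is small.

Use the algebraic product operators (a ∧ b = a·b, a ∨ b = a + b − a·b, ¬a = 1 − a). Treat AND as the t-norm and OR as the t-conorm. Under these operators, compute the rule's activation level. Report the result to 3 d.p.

firing strength: good=0.21, secure=0.85, moderate=0.13; AND[a·b] → w = 0.0232

0.023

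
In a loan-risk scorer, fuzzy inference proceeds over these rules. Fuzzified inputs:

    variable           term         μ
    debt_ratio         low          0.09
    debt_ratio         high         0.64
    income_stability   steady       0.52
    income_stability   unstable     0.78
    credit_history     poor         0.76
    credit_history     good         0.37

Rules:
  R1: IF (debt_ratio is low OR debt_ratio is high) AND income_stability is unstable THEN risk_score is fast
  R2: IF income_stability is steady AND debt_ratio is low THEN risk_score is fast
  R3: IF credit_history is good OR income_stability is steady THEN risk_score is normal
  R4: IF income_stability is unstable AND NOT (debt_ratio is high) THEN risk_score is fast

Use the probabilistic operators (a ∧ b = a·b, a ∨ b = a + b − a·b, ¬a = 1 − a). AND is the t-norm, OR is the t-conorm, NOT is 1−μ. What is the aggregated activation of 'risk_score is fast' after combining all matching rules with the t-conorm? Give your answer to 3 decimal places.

0.674

R1: (low=0.09 OR high=0.64) = 0.6724; AND[a·b] with unstable=0.78 → w = 0.5245
R2: steady=0.52, low=0.09; AND[a·b] → w = 0.0468
R3: good=0.37, steady=0.52; OR[a + b − a·b] → w = 0.6976
R4: unstable=0.78, ¬high=1−0.64=0.36; AND[a·b] → w = 0.2808
Rules with consequent 'fast': {R1, R2, R4} → strengths 0.5245, 0.0468, 0.2808
Aggregate via t-conorm [a + b − a·b]: 0.6740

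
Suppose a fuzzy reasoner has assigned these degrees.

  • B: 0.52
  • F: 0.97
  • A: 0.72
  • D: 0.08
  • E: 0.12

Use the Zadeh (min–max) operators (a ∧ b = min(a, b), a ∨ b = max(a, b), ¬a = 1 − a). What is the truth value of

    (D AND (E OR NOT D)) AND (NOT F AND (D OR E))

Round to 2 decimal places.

0.03

NOT D = 1 − 0.08 = 0.92
E OR NOT D = max(a, b) on (0.12, 0.92) = 0.92
D AND (E OR NOT D) = min(a, b) on (0.08, 0.92) = 0.08
NOT F = 1 − 0.97 = 0.03
D OR E = max(a, b) on (0.08, 0.12) = 0.12
NOT F AND (D OR E) = min(a, b) on (0.03, 0.12) = 0.03
(D AND (E OR NOT D)) AND (NOT F AND (D OR E)) = min(a, b) on (0.08, 0.03) = 0.03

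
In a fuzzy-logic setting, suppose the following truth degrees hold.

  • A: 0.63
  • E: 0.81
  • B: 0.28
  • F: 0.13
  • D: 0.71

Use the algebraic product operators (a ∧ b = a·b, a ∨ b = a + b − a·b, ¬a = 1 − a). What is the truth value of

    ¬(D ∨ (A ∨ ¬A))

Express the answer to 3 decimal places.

¬A = 1 − 0.6300 = 0.3700
A ∨ ¬A = a + b − a·b on (0.6300, 0.3700) = 0.7669
D ∨ (A ∨ ¬A) = a + b − a·b on (0.7100, 0.7669) = 0.9324
¬(D ∨ (A ∨ ¬A)) = 1 − 0.9324 = 0.0676

0.068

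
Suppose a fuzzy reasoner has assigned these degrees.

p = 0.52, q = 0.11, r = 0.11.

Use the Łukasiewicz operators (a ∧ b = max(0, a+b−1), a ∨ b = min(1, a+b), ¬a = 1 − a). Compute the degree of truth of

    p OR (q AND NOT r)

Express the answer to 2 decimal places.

0.52

NOT r = 1 − 0.11 = 0.89
q AND NOT r = max(0, a+b−1) on (0.11, 0.89) = 0.00
p OR (q AND NOT r) = min(1, a+b) on (0.52, 0.00) = 0.52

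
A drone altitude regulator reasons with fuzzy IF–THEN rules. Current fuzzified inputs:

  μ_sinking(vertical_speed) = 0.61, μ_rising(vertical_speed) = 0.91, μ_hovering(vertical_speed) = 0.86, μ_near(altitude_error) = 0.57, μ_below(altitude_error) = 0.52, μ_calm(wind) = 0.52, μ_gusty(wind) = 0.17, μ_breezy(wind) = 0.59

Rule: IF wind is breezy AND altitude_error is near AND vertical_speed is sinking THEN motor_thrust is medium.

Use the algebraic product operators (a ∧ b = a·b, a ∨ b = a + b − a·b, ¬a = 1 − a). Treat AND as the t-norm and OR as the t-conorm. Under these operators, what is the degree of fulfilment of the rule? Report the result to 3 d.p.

0.205

firing strength: breezy=0.59, near=0.57, sinking=0.61; AND[a·b] → w = 0.2051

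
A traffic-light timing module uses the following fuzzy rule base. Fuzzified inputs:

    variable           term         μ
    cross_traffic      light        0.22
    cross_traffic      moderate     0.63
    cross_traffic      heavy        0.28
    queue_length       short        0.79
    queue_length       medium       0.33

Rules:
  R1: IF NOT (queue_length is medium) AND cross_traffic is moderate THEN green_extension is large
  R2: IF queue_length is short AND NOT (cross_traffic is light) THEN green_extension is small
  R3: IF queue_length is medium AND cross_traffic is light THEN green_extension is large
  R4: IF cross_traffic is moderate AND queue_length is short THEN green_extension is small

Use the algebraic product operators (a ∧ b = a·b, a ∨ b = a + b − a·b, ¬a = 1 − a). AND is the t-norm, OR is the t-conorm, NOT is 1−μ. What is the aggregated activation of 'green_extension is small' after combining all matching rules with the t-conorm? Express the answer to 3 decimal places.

R1: ¬medium=1−0.33=0.67, moderate=0.63; AND[a·b] → w = 0.4221
R2: short=0.79, ¬light=1−0.22=0.78; AND[a·b] → w = 0.6162
R3: medium=0.33, light=0.22; AND[a·b] → w = 0.0726
R4: moderate=0.63, short=0.79; AND[a·b] → w = 0.4977
Rules with consequent 'small': {R2, R4} → strengths 0.6162, 0.4977
Aggregate via t-conorm [a + b − a·b]: 0.8072

0.807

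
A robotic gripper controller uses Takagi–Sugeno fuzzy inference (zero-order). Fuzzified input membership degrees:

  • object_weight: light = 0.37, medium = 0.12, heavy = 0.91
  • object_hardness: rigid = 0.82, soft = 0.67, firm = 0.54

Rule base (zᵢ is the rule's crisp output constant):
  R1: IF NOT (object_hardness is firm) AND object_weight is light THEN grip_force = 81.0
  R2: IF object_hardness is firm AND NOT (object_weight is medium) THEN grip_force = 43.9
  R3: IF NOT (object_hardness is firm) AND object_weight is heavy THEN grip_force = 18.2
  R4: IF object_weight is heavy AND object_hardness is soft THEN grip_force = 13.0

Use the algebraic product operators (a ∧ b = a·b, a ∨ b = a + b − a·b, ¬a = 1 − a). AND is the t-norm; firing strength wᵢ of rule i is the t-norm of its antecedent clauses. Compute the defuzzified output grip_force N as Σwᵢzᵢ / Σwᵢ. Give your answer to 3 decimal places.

29.989

R1 (z=81.0): ¬firm=1−0.54=0.46, light=0.37; AND[a·b] → w = 0.1702
R2 (z=43.9): firm=0.54, ¬medium=1−0.12=0.88; AND[a·b] → w = 0.4752
R3 (z=18.2): ¬firm=1−0.54=0.46, heavy=0.91; AND[a·b] → w = 0.4186
R4 (z=13.0): heavy=0.91, soft=0.67; AND[a·b] → w = 0.6097
Weighted average = (0.1702·81.0 + 0.4752·43.9 + 0.4186·18.2 + 0.6097·13.0) / (0.1702 + 0.4752 + 0.4186 + 0.6097)
  = 50.1921 / 1.6737 = 29.989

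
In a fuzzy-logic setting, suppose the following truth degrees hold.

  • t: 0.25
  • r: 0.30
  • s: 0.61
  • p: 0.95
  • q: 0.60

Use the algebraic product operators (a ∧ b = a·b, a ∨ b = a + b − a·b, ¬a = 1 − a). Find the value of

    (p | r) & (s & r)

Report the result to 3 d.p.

p | r = a + b − a·b on (0.9500, 0.3000) = 0.9650
s & r = a·b on (0.6100, 0.3000) = 0.1830
(p | r) & (s & r) = a·b on (0.9650, 0.1830) = 0.1766

0.177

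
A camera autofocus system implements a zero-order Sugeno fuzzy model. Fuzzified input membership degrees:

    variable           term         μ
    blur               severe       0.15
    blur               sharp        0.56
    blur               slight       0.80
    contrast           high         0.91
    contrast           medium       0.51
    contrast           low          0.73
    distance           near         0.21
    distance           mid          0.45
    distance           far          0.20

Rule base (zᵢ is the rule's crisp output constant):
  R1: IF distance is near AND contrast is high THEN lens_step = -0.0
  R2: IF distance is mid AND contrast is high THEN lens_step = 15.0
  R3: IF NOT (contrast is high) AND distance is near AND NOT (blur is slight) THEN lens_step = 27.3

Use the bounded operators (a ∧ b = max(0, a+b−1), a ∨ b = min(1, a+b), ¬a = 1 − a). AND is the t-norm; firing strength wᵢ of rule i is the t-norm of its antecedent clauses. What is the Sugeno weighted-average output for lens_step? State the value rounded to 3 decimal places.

11.250

R1 (z=-0.0): near=0.21, high=0.91; AND[max(0, a+b−1)] → w = 0.12
R2 (z=15.0): mid=0.45, high=0.91; AND[max(0, a+b−1)] → w = 0.36
R3 (z=27.3): ¬high=1−0.91=0.09, near=0.21, ¬slight=1−0.80=0.20; AND[max(0, a+b−1)] → w = 0.00
Weighted average = (0.12·-0.0 + 0.36·15.0 + 0.00·27.3) / (0.12 + 0.36 + 0.00)
  = 5.4000 / 0.4800 = 11.250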